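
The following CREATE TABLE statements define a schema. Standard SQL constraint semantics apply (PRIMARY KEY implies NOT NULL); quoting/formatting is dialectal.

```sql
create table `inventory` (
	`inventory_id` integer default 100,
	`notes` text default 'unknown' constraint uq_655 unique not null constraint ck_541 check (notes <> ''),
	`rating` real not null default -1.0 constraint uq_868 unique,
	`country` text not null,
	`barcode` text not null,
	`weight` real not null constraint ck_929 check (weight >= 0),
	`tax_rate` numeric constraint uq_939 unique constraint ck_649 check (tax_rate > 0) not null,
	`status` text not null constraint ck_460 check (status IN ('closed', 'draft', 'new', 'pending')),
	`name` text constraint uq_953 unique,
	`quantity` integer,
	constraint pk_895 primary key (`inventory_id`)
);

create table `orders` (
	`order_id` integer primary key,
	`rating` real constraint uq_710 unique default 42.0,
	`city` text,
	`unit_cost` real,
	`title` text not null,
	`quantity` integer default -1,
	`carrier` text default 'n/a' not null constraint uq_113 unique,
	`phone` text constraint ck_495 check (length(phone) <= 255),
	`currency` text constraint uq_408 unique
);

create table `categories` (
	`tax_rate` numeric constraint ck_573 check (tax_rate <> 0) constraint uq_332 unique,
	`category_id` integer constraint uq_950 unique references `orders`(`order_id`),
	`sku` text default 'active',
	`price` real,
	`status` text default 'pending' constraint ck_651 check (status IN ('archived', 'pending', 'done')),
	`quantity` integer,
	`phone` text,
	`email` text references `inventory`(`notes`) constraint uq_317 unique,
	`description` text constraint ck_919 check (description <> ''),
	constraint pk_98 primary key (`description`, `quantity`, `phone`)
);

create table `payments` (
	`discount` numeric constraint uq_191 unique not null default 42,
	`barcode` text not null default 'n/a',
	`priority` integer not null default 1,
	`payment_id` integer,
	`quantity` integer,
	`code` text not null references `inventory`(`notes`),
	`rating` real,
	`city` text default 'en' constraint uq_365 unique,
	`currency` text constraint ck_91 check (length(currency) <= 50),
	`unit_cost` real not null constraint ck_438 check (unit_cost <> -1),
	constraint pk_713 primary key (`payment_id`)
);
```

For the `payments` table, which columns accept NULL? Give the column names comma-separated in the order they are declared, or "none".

quantity, rating, city, currency

- discount: declared NOT NULL → not nullable.
- barcode: declared NOT NULL → not nullable.
- priority: declared NOT NULL → not nullable.
- payment_id: part of the PRIMARY KEY, which implies NOT NULL → not nullable.
- quantity: no NOT NULL constraint applies → nullable.
- code: declared NOT NULL → not nullable.
- rating: no NOT NULL constraint applies → nullable.
- city: UNIQUE does not imply NOT NULL → nullable.
- currency: CHECK does not forbid NULL (a CHECK constraint passes when its expression is NULL) → nullable.
- unit_cost: declared NOT NULL → not nullable.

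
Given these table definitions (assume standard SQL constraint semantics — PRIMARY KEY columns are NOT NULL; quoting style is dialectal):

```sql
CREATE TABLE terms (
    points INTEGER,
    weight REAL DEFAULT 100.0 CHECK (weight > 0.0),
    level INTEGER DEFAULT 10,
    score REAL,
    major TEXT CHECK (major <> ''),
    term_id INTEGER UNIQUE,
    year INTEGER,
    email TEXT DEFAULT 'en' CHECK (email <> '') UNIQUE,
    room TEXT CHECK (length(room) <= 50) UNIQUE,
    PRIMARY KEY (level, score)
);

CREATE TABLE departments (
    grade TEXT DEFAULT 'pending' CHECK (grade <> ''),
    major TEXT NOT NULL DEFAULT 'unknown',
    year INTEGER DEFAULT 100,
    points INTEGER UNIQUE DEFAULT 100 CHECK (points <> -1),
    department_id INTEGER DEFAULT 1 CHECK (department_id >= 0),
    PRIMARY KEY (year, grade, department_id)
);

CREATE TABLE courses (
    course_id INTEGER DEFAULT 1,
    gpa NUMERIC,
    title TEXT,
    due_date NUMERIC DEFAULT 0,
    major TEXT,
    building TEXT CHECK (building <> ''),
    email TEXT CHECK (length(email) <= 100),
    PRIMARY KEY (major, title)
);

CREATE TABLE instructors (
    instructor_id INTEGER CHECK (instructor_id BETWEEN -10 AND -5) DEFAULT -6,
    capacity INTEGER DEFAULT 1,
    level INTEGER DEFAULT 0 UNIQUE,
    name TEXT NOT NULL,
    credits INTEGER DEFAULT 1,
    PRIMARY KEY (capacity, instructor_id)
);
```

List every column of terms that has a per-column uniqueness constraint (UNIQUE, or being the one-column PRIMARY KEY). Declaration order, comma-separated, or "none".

- points: no UNIQUE or single-column PK constraint.
- weight: no UNIQUE or single-column PK constraint.
- level: part of a composite PRIMARY KEY — only the tuple is unique, not this column on its own.
- score: part of a composite PRIMARY KEY — only the tuple is unique, not this column on its own.
- major: no UNIQUE or single-column PK constraint.
- term_id: declared UNIQUE → unique.
- year: no UNIQUE or single-column PK constraint.
- email: declared UNIQUE → unique.
- room: declared UNIQUE → unique.

term_id, email, room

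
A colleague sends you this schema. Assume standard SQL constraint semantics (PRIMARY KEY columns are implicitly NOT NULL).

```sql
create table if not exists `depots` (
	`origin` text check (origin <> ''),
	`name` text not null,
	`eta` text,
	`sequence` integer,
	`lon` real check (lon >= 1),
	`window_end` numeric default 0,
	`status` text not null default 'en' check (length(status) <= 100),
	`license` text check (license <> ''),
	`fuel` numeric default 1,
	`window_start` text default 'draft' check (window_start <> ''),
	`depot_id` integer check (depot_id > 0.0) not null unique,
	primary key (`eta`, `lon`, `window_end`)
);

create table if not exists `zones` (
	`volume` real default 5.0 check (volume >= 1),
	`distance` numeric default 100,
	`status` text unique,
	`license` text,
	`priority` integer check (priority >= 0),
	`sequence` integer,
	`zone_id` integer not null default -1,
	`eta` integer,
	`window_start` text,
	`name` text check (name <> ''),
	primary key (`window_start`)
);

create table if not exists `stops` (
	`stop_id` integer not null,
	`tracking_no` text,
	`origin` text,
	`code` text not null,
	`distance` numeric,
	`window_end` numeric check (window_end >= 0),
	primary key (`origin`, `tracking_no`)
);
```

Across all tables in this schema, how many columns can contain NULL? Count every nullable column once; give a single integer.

depots: 5 nullable (origin, sequence, license, fuel, window_start — PK (eta, lon, window_end) and explicit NOT NULL columns excluded).
zones: 8 nullable (volume, distance, status, license, priority, sequence, eta, name — PK (window_start) and explicit NOT NULL columns excluded).
stops: 2 nullable (distance, window_end — PK (origin, tracking_no) and explicit NOT NULL columns excluded).
Total: 5 + 8 + 2 = 15.

15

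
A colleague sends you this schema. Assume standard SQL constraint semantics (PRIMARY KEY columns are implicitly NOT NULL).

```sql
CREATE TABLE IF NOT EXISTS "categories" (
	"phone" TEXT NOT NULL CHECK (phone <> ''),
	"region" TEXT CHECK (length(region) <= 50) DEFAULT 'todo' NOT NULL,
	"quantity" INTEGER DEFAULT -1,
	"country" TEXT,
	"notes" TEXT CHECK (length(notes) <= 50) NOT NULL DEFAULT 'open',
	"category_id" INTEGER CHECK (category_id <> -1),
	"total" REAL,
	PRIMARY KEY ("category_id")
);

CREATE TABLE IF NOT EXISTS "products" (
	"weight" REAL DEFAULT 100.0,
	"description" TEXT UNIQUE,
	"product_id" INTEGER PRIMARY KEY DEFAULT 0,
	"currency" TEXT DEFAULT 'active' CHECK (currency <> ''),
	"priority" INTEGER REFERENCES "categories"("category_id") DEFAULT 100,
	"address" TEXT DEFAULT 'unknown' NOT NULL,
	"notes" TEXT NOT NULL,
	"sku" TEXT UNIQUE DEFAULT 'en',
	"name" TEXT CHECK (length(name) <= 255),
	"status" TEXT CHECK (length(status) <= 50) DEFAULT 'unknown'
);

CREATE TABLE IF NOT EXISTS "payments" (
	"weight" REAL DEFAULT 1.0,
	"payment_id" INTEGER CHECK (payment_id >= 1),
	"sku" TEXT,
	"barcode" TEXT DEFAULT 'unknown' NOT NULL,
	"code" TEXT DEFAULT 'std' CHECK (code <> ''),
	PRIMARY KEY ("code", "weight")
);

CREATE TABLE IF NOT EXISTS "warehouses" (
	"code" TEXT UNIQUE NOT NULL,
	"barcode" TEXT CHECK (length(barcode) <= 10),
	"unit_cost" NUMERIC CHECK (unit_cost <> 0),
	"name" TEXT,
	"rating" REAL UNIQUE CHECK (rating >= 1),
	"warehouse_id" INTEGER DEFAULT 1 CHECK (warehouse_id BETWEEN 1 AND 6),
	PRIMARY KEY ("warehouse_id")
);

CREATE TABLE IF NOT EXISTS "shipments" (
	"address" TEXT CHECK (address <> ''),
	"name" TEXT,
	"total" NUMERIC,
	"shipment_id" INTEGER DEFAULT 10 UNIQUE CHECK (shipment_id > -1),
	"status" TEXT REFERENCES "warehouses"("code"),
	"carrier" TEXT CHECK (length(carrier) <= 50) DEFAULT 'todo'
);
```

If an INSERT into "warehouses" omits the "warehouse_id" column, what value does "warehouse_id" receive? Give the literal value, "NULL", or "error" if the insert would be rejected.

1

warehouse_id has an explicit DEFAULT 1.
When the column is omitted from an INSERT, that default is used.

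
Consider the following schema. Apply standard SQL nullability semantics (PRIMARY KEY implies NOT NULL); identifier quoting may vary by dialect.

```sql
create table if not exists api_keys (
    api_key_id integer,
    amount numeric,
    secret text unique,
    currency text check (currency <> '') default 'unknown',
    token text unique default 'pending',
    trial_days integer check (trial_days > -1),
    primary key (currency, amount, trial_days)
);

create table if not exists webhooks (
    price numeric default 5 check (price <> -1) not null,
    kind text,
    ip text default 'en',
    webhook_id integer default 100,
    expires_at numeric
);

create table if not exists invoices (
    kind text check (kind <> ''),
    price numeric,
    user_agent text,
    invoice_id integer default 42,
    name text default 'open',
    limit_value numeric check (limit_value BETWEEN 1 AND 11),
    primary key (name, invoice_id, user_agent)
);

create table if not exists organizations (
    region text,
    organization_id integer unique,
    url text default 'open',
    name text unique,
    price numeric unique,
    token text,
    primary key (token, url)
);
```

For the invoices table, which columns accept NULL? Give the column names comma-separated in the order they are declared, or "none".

kind, price, limit_value

- kind: CHECK does not forbid NULL (a CHECK constraint passes when its expression is NULL) → nullable.
- price: no NOT NULL constraint applies → nullable.
- user_agent: part of the PRIMARY KEY, which implies NOT NULL → not nullable.
- invoice_id: part of the PRIMARY KEY, which implies NOT NULL → not nullable.
- name: part of the PRIMARY KEY, which implies NOT NULL → not nullable.
- limit_value: CHECK does not forbid NULL (a CHECK constraint passes when its expression is NULL) → nullable.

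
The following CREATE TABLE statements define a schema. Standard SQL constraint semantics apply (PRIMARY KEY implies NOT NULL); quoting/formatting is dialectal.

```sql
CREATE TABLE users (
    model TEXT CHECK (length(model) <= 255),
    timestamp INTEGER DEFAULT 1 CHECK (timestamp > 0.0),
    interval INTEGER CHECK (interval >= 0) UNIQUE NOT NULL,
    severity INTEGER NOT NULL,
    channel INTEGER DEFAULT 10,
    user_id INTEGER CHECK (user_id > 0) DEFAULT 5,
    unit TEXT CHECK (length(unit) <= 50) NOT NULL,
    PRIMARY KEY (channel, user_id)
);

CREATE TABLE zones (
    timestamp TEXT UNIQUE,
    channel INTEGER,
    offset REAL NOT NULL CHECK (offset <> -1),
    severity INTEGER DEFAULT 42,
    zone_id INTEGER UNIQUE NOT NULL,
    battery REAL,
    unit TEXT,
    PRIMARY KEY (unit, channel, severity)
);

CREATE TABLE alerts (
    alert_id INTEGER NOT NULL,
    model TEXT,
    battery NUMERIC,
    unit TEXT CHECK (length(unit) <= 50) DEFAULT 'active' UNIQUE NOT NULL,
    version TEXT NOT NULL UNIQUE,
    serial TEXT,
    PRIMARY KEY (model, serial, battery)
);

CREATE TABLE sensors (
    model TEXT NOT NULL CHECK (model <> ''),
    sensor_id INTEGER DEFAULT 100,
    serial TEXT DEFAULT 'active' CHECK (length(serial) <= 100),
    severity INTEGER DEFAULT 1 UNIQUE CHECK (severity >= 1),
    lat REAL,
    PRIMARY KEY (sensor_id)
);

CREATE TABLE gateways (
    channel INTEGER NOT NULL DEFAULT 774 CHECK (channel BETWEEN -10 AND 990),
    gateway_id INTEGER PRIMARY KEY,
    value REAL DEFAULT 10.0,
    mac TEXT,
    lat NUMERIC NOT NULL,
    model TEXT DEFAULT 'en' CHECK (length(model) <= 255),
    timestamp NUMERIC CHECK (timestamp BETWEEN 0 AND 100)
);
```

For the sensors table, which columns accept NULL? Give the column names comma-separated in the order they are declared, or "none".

- model: declared NOT NULL → not nullable.
- sensor_id: part of the PRIMARY KEY, which implies NOT NULL → not nullable.
- serial: CHECK does not forbid NULL (a CHECK constraint passes when its expression is NULL) → nullable.
- severity: CHECK does not forbid NULL (a CHECK constraint passes when its expression is NULL) → nullable.
- lat: no NOT NULL constraint applies → nullable.

serial, severity, lat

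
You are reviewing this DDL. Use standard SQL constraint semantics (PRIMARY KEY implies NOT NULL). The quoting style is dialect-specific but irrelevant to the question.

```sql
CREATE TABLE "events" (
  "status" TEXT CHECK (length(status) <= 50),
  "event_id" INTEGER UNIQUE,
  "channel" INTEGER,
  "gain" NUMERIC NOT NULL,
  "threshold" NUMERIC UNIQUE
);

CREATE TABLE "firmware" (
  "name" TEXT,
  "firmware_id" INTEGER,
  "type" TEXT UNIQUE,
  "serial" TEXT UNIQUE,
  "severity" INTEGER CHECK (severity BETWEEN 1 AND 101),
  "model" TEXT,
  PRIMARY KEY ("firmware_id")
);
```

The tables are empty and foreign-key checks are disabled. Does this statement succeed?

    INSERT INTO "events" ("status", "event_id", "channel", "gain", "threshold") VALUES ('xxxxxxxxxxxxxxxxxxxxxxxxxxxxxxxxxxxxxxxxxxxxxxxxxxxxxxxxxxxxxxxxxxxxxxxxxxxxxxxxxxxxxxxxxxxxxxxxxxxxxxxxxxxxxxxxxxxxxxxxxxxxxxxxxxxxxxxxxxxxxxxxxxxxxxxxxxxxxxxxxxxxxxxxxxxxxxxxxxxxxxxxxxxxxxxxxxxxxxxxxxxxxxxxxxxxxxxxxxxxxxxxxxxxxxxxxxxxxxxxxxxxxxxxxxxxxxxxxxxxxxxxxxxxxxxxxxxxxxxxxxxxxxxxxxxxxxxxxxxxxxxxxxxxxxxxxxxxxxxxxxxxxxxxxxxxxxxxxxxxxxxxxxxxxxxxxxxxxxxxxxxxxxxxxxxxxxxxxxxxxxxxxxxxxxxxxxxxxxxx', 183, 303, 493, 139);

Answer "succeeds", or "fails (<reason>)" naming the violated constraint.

fails (CHECK on status)

The value 'xxxxxxxxxxxxxxxxxxxxxxxxxxxxxxxxxxxxxxxxxxxxxxxxxxxxxxxxxxxxxxxxxxxxxxxxxxxxxxxxxxxxxxxxxxxxxxxxxxxxxxxxxxxxxxxxxxxxxxxxxxxxxxxxxxxxxxxxxxxxxxxxxxxxxxxxxxxxxxxxxxxxxxxxxxxxxxxxxxxxxxxxxxxxxxxxxxxxxxxxxxxxxxxxxxxxxxxxxxxxxxxxxxxxxxxxxxxxxxxxxxxxxxxxxxxxxxxxxxxxxxxxxxxxxxxxxxxxxxxxxxxxxxxxxxxxxxxxxxxxxxxxxxxxxxxxxxxxxxxxxxxxxxxxxxxxxxxxxxxxxxxxxxxxxxxxxxxxxxxxxxxxxxxxxxxxxxxxxxxxxxxxxxxxxxxxxxxxxxxx' for status violates CHECK (length(status) <= 50).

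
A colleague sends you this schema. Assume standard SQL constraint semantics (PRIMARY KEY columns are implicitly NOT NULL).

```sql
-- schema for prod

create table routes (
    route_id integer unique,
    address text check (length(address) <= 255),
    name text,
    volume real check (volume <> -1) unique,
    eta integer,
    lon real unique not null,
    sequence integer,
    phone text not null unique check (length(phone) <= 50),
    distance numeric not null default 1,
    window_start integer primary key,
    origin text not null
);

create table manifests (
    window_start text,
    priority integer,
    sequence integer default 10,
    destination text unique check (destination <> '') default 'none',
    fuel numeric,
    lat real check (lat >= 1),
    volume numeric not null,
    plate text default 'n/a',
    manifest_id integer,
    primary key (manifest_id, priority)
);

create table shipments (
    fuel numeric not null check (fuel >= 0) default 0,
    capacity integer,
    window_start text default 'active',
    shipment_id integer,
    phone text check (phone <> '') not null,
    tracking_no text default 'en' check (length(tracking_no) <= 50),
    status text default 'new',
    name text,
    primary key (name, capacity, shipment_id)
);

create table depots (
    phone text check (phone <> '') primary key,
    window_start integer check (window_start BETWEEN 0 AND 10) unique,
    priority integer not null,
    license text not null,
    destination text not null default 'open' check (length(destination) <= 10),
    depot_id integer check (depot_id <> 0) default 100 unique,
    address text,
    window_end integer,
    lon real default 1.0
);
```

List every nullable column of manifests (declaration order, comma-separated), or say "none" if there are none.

- window_start: no NOT NULL constraint applies → nullable.
- priority: part of the PRIMARY KEY, which implies NOT NULL → not nullable.
- sequence: DEFAULT only fills an omitted column; an explicit NULL is still allowed → nullable.
- destination: CHECK does not forbid NULL (a CHECK constraint passes when its expression is NULL) → nullable.
- fuel: no NOT NULL constraint applies → nullable.
- lat: CHECK does not forbid NULL (a CHECK constraint passes when its expression is NULL) → nullable.
- volume: declared NOT NULL → not nullable.
- plate: DEFAULT only fills an omitted column; an explicit NULL is still allowed → nullable.
- manifest_id: part of the PRIMARY KEY, which implies NOT NULL → not nullable.

window_start, sequence, destination, fuel, lat, plate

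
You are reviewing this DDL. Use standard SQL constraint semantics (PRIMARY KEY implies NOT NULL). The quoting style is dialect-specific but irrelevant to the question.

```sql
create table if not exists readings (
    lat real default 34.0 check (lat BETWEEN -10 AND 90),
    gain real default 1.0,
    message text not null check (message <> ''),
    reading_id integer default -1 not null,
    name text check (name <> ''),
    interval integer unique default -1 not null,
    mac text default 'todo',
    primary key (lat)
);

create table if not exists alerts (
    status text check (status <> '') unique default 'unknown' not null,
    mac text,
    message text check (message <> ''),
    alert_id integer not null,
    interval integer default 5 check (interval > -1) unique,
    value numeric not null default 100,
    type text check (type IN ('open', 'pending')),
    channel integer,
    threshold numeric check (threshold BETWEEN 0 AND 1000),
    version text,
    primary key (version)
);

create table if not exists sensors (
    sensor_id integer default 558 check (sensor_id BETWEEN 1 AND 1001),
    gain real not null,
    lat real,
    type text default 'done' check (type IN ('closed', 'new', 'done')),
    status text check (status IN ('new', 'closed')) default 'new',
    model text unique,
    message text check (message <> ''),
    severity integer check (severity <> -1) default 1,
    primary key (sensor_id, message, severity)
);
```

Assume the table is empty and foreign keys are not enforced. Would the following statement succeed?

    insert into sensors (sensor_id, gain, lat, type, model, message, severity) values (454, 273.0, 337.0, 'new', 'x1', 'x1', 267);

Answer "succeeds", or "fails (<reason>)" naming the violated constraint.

succeeds

NOT NULL columns: gain is supplied; message is supplied; sensor_id is supplied; severity is supplied.
CHECK constraints: 454 satisfies (sensor_id BETWEEN 1 AND 1001); 'new' satisfies (type IN ('closed', 'new', 'done')); 'x1' satisfies (message <> ''); 267 satisfies (severity <> -1).
No constraint is violated.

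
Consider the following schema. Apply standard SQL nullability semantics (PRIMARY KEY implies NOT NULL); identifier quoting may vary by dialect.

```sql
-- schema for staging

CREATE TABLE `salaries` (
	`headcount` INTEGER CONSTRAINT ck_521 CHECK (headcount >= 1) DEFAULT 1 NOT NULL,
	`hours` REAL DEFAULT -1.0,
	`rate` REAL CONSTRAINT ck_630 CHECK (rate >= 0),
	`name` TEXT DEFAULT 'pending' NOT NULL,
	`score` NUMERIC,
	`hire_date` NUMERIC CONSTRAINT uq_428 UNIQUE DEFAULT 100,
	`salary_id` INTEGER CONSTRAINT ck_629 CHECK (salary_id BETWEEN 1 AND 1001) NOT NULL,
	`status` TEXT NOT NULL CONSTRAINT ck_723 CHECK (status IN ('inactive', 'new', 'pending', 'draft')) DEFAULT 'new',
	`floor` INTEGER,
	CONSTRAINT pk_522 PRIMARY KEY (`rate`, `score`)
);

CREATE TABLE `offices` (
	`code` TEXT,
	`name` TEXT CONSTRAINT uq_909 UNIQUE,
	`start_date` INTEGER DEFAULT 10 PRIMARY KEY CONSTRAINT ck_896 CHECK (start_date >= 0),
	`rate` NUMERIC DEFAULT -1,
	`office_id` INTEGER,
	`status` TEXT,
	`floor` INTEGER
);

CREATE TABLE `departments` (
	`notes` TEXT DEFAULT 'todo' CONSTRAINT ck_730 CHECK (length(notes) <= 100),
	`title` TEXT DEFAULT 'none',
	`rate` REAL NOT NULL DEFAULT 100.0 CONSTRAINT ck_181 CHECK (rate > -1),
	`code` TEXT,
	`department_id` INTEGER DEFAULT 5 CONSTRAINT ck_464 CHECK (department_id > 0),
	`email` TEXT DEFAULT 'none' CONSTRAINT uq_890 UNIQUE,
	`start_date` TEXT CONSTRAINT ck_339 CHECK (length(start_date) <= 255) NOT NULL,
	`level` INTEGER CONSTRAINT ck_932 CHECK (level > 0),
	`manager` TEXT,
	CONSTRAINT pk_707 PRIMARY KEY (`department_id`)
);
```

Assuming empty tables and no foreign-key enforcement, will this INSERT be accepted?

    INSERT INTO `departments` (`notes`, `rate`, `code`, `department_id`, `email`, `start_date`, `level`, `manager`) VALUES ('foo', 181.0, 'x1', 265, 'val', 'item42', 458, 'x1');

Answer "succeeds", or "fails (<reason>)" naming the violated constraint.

NOT NULL columns: department_id is supplied; rate is supplied; start_date is supplied.
CHECK constraints: 'foo' satisfies (length(notes) <= 100); 181.0 satisfies (rate > -1); 265 satisfies (department_id > 0); 'item42' satisfies (length(start_date) <= 255); 458 satisfies (level > 0).
No constraint is violated.

succeeds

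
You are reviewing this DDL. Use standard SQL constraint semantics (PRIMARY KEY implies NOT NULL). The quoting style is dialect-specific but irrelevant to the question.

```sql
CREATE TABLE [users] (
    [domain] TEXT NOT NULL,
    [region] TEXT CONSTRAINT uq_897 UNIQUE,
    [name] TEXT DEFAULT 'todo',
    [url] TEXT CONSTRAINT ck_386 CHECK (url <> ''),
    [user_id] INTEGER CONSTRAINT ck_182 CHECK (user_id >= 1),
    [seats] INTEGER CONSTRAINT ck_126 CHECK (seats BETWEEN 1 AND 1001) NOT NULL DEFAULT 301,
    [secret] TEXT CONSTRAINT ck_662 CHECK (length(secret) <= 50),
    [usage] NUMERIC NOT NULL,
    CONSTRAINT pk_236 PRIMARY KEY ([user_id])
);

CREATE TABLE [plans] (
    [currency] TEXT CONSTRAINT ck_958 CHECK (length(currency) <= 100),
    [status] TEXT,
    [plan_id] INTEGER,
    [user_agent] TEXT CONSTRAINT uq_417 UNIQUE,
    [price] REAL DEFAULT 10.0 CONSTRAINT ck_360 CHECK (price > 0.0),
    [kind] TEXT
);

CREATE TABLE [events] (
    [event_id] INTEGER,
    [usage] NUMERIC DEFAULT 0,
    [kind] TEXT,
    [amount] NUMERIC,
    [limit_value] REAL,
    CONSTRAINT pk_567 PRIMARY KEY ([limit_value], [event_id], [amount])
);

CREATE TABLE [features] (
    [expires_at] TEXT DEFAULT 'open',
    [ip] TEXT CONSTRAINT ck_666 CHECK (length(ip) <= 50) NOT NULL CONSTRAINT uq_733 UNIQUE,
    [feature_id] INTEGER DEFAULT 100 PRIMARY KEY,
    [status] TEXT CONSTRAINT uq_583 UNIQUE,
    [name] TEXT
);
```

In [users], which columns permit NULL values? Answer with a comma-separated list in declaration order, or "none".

- domain: declared NOT NULL → not nullable.
- region: UNIQUE does not imply NOT NULL → nullable.
- name: DEFAULT only fills an omitted column; an explicit NULL is still allowed → nullable.
- url: CHECK does not forbid NULL (a CHECK constraint passes when its expression is NULL) → nullable.
- user_id: part of the PRIMARY KEY, which implies NOT NULL → not nullable.
- seats: declared NOT NULL → not nullable.
- secret: CHECK does not forbid NULL (a CHECK constraint passes when its expression is NULL) → nullable.
- usage: declared NOT NULL → not nullable.

region, name, url, secret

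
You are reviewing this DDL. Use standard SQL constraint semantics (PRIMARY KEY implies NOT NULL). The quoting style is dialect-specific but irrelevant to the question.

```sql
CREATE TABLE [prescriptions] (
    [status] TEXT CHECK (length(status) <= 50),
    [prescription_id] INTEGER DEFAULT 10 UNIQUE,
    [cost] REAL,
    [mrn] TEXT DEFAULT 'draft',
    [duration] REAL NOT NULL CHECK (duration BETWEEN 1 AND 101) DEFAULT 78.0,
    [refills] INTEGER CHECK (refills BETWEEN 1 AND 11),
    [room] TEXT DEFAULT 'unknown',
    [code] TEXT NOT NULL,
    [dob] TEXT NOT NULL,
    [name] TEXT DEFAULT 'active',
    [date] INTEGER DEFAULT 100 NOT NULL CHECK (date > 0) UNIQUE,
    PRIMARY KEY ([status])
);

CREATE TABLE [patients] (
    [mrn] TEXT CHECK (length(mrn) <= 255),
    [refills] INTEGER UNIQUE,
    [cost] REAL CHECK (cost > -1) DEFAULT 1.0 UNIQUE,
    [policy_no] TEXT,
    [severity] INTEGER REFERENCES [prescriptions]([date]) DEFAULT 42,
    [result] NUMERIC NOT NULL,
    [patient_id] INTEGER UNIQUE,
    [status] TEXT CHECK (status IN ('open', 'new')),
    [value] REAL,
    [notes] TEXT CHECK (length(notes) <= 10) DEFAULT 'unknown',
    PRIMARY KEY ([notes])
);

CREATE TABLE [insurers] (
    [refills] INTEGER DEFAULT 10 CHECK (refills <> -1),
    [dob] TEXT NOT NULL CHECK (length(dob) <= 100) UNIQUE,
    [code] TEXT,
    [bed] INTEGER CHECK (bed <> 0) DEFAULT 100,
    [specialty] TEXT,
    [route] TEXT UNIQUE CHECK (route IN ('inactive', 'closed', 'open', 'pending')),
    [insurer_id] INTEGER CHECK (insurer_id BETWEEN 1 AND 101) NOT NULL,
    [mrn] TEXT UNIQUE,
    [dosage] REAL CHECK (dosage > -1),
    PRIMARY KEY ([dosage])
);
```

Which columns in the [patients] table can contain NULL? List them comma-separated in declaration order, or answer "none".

mrn, refills, cost, policy_no, severity, patient_id, status, value

- mrn: CHECK does not forbid NULL (a CHECK constraint passes when its expression is NULL) → nullable.
- refills: UNIQUE does not imply NOT NULL → nullable.
- cost: CHECK does not forbid NULL (a CHECK constraint passes when its expression is NULL) → nullable.
- policy_no: no NOT NULL constraint applies → nullable.
- severity: a foreign key column may be NULL unless separately constrained → nullable.
- result: declared NOT NULL → not nullable.
- patient_id: UNIQUE does not imply NOT NULL → nullable.
- status: CHECK does not forbid NULL (a CHECK constraint passes when its expression is NULL) → nullable.
- value: no NOT NULL constraint applies → nullable.
- notes: part of the PRIMARY KEY, which implies NOT NULL → not nullable.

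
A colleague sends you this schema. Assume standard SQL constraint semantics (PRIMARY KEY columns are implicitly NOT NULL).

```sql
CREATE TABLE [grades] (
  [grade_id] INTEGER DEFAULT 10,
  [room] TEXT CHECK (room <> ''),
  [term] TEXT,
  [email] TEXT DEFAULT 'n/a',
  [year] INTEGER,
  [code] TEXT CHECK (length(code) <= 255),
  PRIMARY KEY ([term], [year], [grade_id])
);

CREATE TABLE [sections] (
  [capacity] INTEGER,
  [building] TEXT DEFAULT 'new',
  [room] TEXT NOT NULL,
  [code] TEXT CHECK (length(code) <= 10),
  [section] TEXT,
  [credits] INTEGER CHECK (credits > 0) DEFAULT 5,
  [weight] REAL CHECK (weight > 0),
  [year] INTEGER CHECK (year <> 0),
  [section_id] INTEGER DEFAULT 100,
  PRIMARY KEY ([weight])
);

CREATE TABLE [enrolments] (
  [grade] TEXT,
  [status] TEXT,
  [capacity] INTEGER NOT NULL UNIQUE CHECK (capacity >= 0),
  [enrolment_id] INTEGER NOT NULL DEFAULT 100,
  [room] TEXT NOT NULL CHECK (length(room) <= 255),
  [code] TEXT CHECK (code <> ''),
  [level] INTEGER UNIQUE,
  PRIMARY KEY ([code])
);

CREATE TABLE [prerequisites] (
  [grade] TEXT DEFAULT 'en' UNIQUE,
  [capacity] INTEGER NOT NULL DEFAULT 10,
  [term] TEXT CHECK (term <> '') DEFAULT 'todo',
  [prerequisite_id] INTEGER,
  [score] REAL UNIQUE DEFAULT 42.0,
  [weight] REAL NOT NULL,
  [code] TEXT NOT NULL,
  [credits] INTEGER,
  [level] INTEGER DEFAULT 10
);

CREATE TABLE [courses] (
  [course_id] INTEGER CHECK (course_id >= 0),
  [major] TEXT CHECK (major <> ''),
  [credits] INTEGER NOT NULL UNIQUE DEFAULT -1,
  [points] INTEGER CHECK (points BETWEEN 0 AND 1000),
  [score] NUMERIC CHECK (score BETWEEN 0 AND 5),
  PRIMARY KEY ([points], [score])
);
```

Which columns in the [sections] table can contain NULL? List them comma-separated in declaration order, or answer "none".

capacity, building, code, section, credits, year, section_id

- capacity: no NOT NULL constraint applies → nullable.
- building: DEFAULT only fills an omitted column; an explicit NULL is still allowed → nullable.
- room: declared NOT NULL → not nullable.
- code: CHECK does not forbid NULL (a CHECK constraint passes when its expression is NULL) → nullable.
- section: no NOT NULL constraint applies → nullable.
- credits: CHECK does not forbid NULL (a CHECK constraint passes when its expression is NULL) → nullable.
- weight: part of the PRIMARY KEY, which implies NOT NULL → not nullable.
- year: CHECK does not forbid NULL (a CHECK constraint passes when its expression is NULL) → nullable.
- section_id: DEFAULT only fills an omitted column; an explicit NULL is still allowed → nullable.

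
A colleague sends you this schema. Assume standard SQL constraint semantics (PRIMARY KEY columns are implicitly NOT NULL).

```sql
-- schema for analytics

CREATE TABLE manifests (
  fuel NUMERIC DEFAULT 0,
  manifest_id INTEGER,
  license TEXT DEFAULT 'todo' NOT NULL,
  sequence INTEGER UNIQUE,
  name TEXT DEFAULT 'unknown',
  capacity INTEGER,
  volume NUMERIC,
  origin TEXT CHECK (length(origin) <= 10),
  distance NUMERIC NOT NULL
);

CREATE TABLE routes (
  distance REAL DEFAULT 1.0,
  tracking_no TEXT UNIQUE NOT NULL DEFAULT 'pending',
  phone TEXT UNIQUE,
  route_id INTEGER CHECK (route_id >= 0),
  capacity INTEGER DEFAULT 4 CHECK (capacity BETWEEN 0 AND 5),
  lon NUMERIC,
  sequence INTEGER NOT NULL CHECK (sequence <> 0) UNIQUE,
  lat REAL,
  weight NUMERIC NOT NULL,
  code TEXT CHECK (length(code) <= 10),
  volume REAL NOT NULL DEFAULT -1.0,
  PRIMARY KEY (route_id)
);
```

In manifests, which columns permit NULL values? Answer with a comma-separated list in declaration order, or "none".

fuel, manifest_id, sequence, name, capacity, volume, origin

- fuel: DEFAULT only fills an omitted column; an explicit NULL is still allowed → nullable.
- manifest_id: no NOT NULL constraint applies → nullable.
- license: declared NOT NULL → not nullable.
- sequence: UNIQUE does not imply NOT NULL → nullable.
- name: DEFAULT only fills an omitted column; an explicit NULL is still allowed → nullable.
- capacity: no NOT NULL constraint applies → nullable.
- volume: no NOT NULL constraint applies → nullable.
- origin: CHECK does not forbid NULL (a CHECK constraint passes when its expression is NULL) → nullable.
- distance: declared NOT NULL → not nullable.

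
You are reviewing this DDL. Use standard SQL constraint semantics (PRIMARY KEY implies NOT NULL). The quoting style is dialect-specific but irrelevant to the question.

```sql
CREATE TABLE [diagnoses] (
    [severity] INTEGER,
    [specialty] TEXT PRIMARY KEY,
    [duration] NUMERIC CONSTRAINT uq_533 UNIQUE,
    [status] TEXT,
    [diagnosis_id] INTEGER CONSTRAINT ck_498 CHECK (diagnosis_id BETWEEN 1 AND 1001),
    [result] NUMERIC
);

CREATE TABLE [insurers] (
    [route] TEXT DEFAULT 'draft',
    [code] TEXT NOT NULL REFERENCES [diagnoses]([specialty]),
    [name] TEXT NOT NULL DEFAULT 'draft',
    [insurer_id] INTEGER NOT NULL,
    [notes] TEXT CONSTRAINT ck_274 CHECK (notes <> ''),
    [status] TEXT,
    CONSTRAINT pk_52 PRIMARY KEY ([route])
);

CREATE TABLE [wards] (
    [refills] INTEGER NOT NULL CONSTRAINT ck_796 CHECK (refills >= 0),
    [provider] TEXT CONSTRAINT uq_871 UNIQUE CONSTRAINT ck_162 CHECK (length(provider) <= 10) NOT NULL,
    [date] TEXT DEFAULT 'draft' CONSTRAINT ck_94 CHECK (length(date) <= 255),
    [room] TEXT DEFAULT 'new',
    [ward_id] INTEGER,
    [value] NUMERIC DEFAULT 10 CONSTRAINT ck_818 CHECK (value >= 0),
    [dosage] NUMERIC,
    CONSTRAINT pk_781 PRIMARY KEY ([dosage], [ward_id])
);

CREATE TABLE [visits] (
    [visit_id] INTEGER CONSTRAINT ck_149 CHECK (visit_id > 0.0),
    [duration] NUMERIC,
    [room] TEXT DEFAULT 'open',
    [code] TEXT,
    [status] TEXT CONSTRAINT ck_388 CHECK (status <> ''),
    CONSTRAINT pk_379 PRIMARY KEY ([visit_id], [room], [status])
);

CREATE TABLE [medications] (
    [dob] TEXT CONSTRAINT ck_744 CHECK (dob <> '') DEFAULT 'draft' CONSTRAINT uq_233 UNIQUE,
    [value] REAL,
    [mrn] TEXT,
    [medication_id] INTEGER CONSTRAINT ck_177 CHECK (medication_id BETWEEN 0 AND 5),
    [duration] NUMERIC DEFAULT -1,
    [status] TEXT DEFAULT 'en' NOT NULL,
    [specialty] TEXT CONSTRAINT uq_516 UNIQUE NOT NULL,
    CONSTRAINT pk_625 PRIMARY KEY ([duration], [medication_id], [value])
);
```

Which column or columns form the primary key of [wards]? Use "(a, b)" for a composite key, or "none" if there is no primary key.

(dosage, ward_id)

A table-level PRIMARY KEY clause names 2 columns: dosage, ward_id.
This is a composite key — the combination is unique, not each column individually.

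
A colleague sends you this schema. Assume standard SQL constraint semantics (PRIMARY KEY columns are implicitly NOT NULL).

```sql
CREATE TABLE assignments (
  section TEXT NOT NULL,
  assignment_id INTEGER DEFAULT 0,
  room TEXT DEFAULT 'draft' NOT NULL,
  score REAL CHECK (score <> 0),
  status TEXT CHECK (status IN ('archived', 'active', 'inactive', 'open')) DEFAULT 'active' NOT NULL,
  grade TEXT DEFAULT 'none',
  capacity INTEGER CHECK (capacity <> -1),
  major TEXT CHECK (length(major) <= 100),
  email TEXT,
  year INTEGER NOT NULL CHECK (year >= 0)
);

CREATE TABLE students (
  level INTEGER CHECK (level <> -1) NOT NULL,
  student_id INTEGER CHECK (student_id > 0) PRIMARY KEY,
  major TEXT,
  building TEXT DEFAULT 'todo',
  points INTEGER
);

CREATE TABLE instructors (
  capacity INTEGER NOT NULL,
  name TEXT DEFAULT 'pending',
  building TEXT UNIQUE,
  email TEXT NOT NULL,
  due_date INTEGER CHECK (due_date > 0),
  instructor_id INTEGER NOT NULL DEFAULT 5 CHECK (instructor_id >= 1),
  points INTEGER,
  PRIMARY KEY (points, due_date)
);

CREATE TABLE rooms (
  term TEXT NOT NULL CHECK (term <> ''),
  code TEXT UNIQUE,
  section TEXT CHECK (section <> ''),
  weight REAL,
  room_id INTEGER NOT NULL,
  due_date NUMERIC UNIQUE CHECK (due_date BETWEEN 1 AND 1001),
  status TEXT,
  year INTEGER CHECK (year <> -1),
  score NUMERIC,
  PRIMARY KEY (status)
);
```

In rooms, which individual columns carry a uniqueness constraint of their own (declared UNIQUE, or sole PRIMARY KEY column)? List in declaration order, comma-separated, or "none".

- term: no UNIQUE or single-column PK constraint.
- code: declared UNIQUE → unique.
- section: no UNIQUE or single-column PK constraint.
- weight: no UNIQUE or single-column PK constraint.
- room_id: no UNIQUE or single-column PK constraint.
- due_date: declared UNIQUE → unique.
- status: single-column PRIMARY KEY → unique.
- year: no UNIQUE or single-column PK constraint.
- score: no UNIQUE or single-column PK constraint.

code, due_date, status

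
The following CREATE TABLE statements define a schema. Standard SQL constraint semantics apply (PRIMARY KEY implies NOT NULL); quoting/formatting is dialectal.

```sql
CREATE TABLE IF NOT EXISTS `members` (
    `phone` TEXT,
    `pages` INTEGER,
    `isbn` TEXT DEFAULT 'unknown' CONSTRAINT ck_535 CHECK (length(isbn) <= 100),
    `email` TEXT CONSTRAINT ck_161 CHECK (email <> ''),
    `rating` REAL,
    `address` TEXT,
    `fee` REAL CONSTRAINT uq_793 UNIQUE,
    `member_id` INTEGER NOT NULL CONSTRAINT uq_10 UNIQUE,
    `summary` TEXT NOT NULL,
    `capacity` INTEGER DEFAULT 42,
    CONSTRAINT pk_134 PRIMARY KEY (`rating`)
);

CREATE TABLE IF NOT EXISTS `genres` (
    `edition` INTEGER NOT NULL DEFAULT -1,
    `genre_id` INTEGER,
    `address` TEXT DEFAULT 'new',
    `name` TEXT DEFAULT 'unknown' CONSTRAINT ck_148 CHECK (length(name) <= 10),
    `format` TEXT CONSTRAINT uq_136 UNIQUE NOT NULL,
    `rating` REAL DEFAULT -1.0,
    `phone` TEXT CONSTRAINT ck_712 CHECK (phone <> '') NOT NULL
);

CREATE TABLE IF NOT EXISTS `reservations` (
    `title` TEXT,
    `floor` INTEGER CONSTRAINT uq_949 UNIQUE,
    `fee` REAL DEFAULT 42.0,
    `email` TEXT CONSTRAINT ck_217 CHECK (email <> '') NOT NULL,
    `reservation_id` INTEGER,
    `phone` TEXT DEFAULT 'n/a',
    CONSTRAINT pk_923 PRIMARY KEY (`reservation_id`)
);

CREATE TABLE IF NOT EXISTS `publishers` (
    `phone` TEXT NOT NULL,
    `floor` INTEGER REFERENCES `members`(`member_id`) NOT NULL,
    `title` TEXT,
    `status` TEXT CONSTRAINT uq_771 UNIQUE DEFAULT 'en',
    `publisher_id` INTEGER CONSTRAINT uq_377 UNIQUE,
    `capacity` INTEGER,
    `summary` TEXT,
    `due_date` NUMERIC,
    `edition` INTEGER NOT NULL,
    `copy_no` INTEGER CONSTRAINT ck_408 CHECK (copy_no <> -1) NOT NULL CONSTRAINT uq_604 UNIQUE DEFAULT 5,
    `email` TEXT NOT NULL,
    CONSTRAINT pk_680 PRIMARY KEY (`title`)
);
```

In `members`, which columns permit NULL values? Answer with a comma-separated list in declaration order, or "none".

- phone: no NOT NULL constraint applies → nullable.
- pages: no NOT NULL constraint applies → nullable.
- isbn: CHECK does not forbid NULL (a CHECK constraint passes when its expression is NULL) → nullable.
- email: CHECK does not forbid NULL (a CHECK constraint passes when its expression is NULL) → nullable.
- rating: part of the PRIMARY KEY, which implies NOT NULL → not nullable.
- address: no NOT NULL constraint applies → nullable.
- fee: UNIQUE does not imply NOT NULL → nullable.
- member_id: declared NOT NULL → not nullable.
- summary: declared NOT NULL → not nullable.
- capacity: DEFAULT only fills an omitted column; an explicit NULL is still allowed → nullable.

phone, pages, isbn, email, address, fee, capacity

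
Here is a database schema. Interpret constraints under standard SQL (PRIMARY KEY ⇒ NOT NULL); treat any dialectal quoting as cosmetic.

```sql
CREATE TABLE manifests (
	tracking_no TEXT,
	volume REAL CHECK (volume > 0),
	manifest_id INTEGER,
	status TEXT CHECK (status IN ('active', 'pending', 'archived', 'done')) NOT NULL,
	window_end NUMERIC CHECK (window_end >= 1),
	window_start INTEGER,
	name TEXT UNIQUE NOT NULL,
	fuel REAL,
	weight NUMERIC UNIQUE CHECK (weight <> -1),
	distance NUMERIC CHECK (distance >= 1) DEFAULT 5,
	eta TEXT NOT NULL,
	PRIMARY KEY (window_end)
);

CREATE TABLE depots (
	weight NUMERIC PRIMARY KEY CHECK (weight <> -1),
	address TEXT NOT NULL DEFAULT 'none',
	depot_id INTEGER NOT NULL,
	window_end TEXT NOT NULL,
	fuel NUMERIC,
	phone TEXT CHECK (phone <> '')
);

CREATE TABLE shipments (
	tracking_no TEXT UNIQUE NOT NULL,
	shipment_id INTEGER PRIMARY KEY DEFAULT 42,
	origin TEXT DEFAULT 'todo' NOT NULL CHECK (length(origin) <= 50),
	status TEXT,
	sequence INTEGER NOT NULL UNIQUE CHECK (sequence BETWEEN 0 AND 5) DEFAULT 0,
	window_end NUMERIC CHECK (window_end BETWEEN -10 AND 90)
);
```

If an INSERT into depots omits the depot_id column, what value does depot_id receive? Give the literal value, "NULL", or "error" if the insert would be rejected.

depot_id has no DEFAULT clause.
Omitting it would insert NULL, but it is declared NOT NULL, so the INSERT fails.

error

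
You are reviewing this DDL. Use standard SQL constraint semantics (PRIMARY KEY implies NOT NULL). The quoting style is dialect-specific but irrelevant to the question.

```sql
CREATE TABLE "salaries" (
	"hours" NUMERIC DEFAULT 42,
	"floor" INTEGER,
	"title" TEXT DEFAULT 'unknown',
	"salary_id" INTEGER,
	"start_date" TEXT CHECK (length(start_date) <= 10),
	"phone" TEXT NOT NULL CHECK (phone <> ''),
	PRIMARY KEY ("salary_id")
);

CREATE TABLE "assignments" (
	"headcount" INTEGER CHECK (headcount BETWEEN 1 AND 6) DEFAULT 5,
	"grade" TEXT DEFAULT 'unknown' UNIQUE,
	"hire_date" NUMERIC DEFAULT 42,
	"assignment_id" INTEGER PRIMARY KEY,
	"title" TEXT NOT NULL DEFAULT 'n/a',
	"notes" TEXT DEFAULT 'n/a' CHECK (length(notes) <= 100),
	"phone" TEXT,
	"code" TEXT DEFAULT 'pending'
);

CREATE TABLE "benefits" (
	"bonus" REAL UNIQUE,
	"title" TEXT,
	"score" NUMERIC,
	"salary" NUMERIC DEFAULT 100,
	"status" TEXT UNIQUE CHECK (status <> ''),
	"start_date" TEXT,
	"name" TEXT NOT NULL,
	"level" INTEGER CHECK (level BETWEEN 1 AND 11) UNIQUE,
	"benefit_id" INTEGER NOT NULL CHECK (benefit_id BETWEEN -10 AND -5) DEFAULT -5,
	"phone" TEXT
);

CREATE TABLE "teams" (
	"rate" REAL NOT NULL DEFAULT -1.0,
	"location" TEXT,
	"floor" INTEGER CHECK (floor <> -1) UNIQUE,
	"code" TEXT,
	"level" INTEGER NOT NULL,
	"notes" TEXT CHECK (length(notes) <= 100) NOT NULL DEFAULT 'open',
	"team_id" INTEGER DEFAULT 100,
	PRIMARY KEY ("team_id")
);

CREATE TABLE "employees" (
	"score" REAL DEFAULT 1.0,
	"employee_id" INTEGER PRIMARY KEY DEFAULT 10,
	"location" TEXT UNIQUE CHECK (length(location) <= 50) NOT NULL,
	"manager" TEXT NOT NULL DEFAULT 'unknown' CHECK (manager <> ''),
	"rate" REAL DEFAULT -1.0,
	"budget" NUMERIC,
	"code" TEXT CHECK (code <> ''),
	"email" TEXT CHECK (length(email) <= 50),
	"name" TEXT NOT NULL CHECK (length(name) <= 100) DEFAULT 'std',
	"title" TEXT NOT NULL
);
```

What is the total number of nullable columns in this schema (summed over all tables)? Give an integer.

salaries: 4 nullable (hours, floor, title, start_date — PK (salary_id) and explicit NOT NULL columns excluded).
assignments: 6 nullable (headcount, grade, hire_date, notes, phone, code — PK (assignment_id) and explicit NOT NULL columns excluded).
benefits: 8 nullable (bonus, title, score, salary, status, start_date, level, phone — PK none and explicit NOT NULL columns excluded).
teams: 3 nullable (location, floor, code — PK (team_id) and explicit NOT NULL columns excluded).
employees: 5 nullable (score, rate, budget, code, email — PK (employee_id) and explicit NOT NULL columns excluded).
Total: 4 + 6 + 8 + 3 + 5 = 26.

26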